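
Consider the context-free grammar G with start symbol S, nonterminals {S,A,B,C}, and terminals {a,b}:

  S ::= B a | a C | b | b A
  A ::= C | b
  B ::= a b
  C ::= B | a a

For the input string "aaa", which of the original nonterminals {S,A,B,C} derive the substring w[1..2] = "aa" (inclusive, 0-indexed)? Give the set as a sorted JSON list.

CNF form of G:
  S -> B T0 | T0 C | T1 A | b
  A -> T0 T0 | T0 T1 | b
  B -> T0 T1
  C -> T0 T0 | T0 T1
  T0 -> a
  T1 -> b

Fill CYK table bottom-up (cells [i..j] with 1 ≤ i ≤ j ≤ 2 only):
  [1..1]={T0}  "a"  orig:{}
  [2..2]={T0}  "a"  orig:{}
  [1..2]={A,C}  "aa"

Original NTs in T[1,2] deriving "aa": ["A", "C"]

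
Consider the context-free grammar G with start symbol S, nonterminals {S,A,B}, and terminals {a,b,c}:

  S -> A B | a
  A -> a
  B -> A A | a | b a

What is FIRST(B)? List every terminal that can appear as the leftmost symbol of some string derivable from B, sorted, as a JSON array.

Compute FIRST by fixpoint:
[1]
  A via A→a: +{a}
  B via B→A A: +{a}
  B via B→b a: +{b}
  S via S→A B: +{a}
  FIRST[S]={a}  FIRST[A]={a}  FIRST[B]={a,b}
[2] done
  FIRST[S]={a}  FIRST[A]={a}  FIRST[B]={a,b}

FIRST(B) = ["a", "b"]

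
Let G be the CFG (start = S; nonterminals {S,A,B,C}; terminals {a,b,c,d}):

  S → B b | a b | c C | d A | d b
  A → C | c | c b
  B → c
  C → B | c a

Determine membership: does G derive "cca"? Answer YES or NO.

Convert to CNF:
  S -> B T2 | T0 C | T1 T2 | T3 A | T3 T2
  A -> T0 T1 | T0 T2 | c
  B -> c
  C -> T0 T1 | c
  T0 -> c
  T1 -> a
  T2 -> b
  T3 -> d

Fill CYK table bottom-up:
  T[0,0] 'c' = {A,B,C,T0}  orig:{A,B,C}
  T[1,1] 'c' = {A,B,C,T0}  orig:{A,B,C}
  T[2,2] 'a' = {T1}  orig:{}
  T[0,1] 'cc' = {S}
  T[1,2] 'ca' = {A,C}
  T[0,2] 'cca' = {S}

S ∈ T[0,2] ⇒ YES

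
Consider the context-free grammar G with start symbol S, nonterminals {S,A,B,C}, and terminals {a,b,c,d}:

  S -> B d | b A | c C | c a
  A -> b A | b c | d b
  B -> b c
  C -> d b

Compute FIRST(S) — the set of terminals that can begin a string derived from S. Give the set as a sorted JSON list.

FIRST sets, iterate to fixpoint:
pass 1:
  A via A→b A: +{b}
  A via A→d b: +{d}
  B via B→b c: +{b}
  C via C→d b: +{d}
  S via S→B d: +{b}
  S via S→c C: +{c}
  FIRST(S)={b,c}  FIRST(A)={b,d}  FIRST(B)={b}  FIRST(C)={d}
pass 2: done
  FIRST(S)={b,c}  FIRST(A)={b,d}  FIRST(B)={b}  FIRST(C)={d}

FIRST(S) = ["b", "c"]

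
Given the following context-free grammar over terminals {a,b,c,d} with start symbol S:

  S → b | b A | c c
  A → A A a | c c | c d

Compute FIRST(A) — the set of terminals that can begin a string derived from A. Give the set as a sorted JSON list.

Compute FIRST by fixpoint:
round 1:
  A via A→c c: +{c}
  S via S→b: +{b}
  S via S→c c: +{c}
  S: {b,c}  A: {c}
round 2: — fixpoint
  S: {b,c}  A: {c}

FIRST(A) = ["c"]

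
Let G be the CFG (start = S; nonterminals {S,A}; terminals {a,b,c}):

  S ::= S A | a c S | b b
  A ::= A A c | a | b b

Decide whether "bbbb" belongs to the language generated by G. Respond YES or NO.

CNF form of G:
  S -> S A | T1 T1 | T2 X4
  A -> A X3 | T1 T1 | a
  T0 -> c
  T1 -> b
  T2 -> a
  X3 -> A T0
  X4 -> T0 S

Fill CYK table bottom-up:
  [0..0]={T1}  "b"  orig:{}
  [1..1]={T1}  "b"  orig:{}
  [2..2]={T1}  "b"  orig:{}
  [3..3]={T1}  "b"  orig:{}
  [0..1]={A,S}  "bb"
  [1..2]={A,S}  "bb"
  [2..3]={A,S}  "bb"
  [0..2]=∅  "bbb"
  [1..3]=∅  "bbb"
  [0..3]={S}  "bbbb"

S ∈ T[0,3] ⇒ YES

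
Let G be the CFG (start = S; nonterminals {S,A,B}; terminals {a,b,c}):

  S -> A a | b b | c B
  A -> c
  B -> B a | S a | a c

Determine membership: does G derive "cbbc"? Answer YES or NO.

CNF form of G:
  S -> A T0 | T1 B | T2 T2
  A -> c
  B -> B T0 | S T0 | T0 T1
  T0 -> a
  T1 -> c
  T2 -> b

CYK table (by increasing span):
  cell(0,0) c: {A,T1}  orig:{A}
  cell(1,1) b: {T2}  orig:{}
  cell(2,2) b: {T2}  orig:{}
  cell(3,3) c: {A,T1}  orig:{A}
  cell(0,1) cb: ∅
  cell(1,2) bb: {S}
  cell(2,3) bc: ∅
  cell(0,2) cbb: ∅
  cell(1,3) bbc: ∅
  cell(0,3) cbbc: ∅

S ∉ T[0,3] ⇒ NO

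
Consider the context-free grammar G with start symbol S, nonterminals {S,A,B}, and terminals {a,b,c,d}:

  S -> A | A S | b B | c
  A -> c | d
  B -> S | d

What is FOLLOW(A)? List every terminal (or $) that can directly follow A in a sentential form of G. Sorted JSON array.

Compute FIRST by fixpoint:
round 1:
  A via A→c: +{c}
  A via A→d: +{d}
  B via B→d: +{d}
  S via S→A: +{c,d}
  S via S→b B: +{b}
  FIRST(S)={b,c,d}  FIRST(A)={c,d}  FIRST(B)={d}
round 2:
  B via B→S: +{b,c}
  FIRST(S)={b,c,d}  FIRST(A)={c,d}  FIRST(B)={b,c,d}
round 3: (no change)
  FIRST(S)={b,c,d}  FIRST(A)={c,d}  FIRST(B)={b,c,d}

Compute FOLLOW by fixpoint:
seed FOLLOW(S) with $
iter 1:
  S→A: FOLLOW(A) ⊇ FOLLOW(S) ⊇ {$}; new: +{$}
  S→A S: FOLLOW(A) ⊇ FIRST(S) = {b,c,d}; new: +{b,c,d}
  S→b B: FOLLOW(B) ⊇ FOLLOW(S) ⊇ {$}; new: +{$}
  FOLLOW[S]={$}  FOLLOW[A]={$,b,c,d}  FOLLOW[B]={$}
iter 2: done
  FOLLOW[S]={$}  FOLLOW[A]={$,b,c,d}  FOLLOW[B]={$}

FOLLOW(A) = ["$", "b", "c", "d"]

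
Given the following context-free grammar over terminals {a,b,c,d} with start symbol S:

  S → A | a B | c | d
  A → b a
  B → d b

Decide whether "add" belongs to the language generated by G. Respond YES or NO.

CNF form of G:
  S -> T0 T1 | T1 B | c | d
  A -> T0 T1
  B -> T2 T0
  T0 -> b
  T1 -> a
  T2 -> d

Fill CYK table bottom-up:
  [0..0]={T1}  "a"  orig:{}
  [1..1]={S,T2}  "d"  orig:{S}
  [2..2]={S,T2}  "d"  orig:{S}
  [0..1]=∅  "ad"
  [1..2]=∅  "dd"
  [0..2]=∅  "add"

S ∉ T[0,2] ⇒ NO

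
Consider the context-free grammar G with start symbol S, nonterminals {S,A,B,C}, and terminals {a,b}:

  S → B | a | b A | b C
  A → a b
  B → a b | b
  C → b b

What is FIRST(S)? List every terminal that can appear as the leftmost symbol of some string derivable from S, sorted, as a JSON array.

Compute FIRST by fixpoint:
[1]
  A via A→a b: +{a}
  B via B→a b: +{a}
  B via B→b: +{b}
  C via C→b b: +{b}
  S via S→B: +{a,b}
  FIRST(S)={a,b}  FIRST(A)={a}  FIRST(B)={a,b}  FIRST(C)={b}
[2] — fixpoint
  FIRST(S)={a,b}  FIRST(A)={a}  FIRST(B)={a,b}  FIRST(C)={b}

FIRST(S) = ["a", "b"]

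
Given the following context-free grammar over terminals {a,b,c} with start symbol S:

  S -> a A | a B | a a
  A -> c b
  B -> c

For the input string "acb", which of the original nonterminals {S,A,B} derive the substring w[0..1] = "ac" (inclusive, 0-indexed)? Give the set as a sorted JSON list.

Convert to CNF:
  S -> T2 A | T2 B | T2 T2
  A -> T0 T1
  B -> c
  T0 -> c
  T1 -> b
  T2 -> a

CYK fill, restricted to cells inside w[0..1]:
  cell(0,0) a: {T2}  orig:{}
  cell(1,1) c: {B,T0}  orig:{B}
  cell(0,1) ac: {S}

Original NTs in T[0,1] deriving "ac": ["S"]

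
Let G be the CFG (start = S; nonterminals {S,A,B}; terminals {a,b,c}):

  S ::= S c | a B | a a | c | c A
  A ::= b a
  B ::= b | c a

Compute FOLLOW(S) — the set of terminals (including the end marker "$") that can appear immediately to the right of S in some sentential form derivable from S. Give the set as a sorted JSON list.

FIRST sets, iterate to fixpoint:
[1]
  A via A→b a: +{b}
  B via B→b: +{b}
  B via B→c a: +{c}
  S via S→a B: +{a}
  S via S→c: +{c}
  FIRST[S]={a,c}  FIRST[A]={b}  FIRST[B]={b,c}
[2] done
  FIRST[S]={a,c}  FIRST[A]={b}  FIRST[B]={b,c}

Compute FOLLOW by fixpoint:
initialize: $ ∈ FOLLOW(S)
[1]
  S→S c: FOLLOW(S) ⊇ FIRST(c) = {c}; new: +{c}
  S→a B: FOLLOW(B) ⊇ FOLLOW(S) ⊇ {$,c}; new: +{$,c}
  S→c A: FOLLOW(A) ⊇ FOLLOW(S) ⊇ {$,c}; new: +{$,c}
  FOLLOW[S]={$,c}  FOLLOW[A]={$,c}  FOLLOW[B]={$,c}
[2] (no change)
  FOLLOW[S]={$,c}  FOLLOW[A]={$,c}  FOLLOW[B]={$,c}

FOLLOW(S) = ["$", "c"]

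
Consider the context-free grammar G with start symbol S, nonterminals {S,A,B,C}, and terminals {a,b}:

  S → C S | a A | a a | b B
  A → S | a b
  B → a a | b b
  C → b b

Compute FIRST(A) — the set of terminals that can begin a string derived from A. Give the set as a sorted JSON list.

FIRST sets, iterate to fixpoint:
pass 1:
  A via A→a b: +{a}
  B via B→a a: +{a}
  B via B→b b: +{b}
  C via C→b b: +{b}
  S via S→C S: +{b}
  S via S→a A: +{a}
  S: {a,b}  A: {a}  B: {a,b}  C: {b}
pass 2:
  A via A→S: +{b}
  S: {a,b}  A: {a,b}  B: {a,b}  C: {b}
pass 3: — fixpoint
  S: {a,b}  A: {a,b}  B: {a,b}  C: {b}

FIRST(A) = ["a", "b"]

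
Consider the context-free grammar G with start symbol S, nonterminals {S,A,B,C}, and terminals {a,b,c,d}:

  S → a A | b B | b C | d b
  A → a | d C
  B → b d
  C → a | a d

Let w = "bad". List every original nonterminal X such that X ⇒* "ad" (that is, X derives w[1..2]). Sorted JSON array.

Convert to CNF:
  S -> T0 T1 | T1 B | T1 C | T2 A
  A -> T0 C | a
  B -> T1 T0
  C -> T2 T0 | a
  T0 -> d
  T1 -> b
  T2 -> a

Fill CYK table bottom-up, restricted to cells inside w[1..2]:
  [1..1]={A,C,T2}  "a"  orig:{A,C}
  [2..2]={T0}  "d"  orig:{}
  [1..2]={C}  "ad"

Original NTs in T[1,2] deriving "ad": ["C"]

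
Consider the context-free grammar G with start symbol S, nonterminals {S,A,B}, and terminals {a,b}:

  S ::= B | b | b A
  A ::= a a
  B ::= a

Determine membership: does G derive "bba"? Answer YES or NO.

Convert to CNF:
  S -> T1 A | a | b
  A -> T0 T0
  B -> a
  T0 -> a
  T1 -> b

CYK fill:
  T[0,0] 'b' = {S,T1}  orig:{S}
  T[1,1] 'b' = {S,T1}  orig:{S}
  T[2,2] 'a' = {B,S,T0}  orig:{B,S}
  T[0,1] 'bb' = ∅
  T[1,2] 'ba' = ∅
  T[0,2] 'bba' = ∅

S ∉ T[0,2] ⇒ NO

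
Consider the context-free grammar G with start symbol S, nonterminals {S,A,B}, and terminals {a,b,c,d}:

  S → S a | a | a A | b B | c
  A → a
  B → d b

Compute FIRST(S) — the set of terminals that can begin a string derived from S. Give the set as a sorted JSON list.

Compute FIRST by fixpoint:
iter 1:
  A via A→a: +{a}
  B via B→d b: +{d}
  S via S→a: +{a}
  S via S→b B: +{b}
  S via S→c: +{c}
  S: {a,b,c}  A: {a}  B: {d}
iter 2: done
  S: {a,b,c}  A: {a}  B: {d}

FIRST(S) = ["a", "b", "c"]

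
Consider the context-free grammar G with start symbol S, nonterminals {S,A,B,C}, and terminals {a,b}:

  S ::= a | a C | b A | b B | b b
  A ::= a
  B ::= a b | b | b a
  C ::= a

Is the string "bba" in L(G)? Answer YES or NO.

CNF form of G:
  S -> T0 C | T1 A | T1 B | T1 T1 | a
  A -> a
  B -> T0 T1 | T1 T0 | b
  C -> a
  T0 -> a
  T1 -> b

CYK table (by increasing span):
  cell(0,0) b: {B,T1}  orig:{B}
  cell(1,1) b: {B,T1}  orig:{B}
  cell(2,2) a: {A,C,S,T0}  orig:{A,C,S}
  cell(0,1) bb: {S}
  cell(1,2) ba: {B,S}
  cell(0,2) bba: {S}

S ∈ T[0,2] ⇒ YES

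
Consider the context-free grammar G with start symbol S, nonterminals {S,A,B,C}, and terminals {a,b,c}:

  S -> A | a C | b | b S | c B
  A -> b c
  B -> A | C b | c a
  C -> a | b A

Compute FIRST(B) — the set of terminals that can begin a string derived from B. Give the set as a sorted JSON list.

FIRST sets, iterate to fixpoint:
round 1:
  A via A→b c: +{b}
  B via B→A: +{b}
  B via B→c a: +{c}
  C via C→a: +{a}
  C via C→b A: +{b}
  S via S→A: +{b}
  S via S→a C: +{a}
  S via S→c B: +{c}
  FIRST[S]={a,b,c}  FIRST[A]={b}  FIRST[B]={b,c}  FIRST[C]={a,b}
round 2:
  B via B→C b: +{a}
  FIRST[S]={a,b,c}  FIRST[A]={b}  FIRST[B]={a,b,c}  FIRST[C]={a,b}
round 3: (stable)
  FIRST[S]={a,b,c}  FIRST[A]={b}  FIRST[B]={a,b,c}  FIRST[C]={a,b}

FIRST(B) = ["a", "b", "c"]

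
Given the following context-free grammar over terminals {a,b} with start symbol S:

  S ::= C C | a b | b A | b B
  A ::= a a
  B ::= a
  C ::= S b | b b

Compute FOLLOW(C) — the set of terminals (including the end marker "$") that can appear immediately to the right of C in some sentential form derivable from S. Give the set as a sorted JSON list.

Compute FIRST by fixpoint:
iter 1:
  A via A→a a: +{a}
  B via B→a: +{a}
  C via C→b b: +{b}
  S via S→C C: +{b}
  S via S→a b: +{a}
  FIRST[S]={a,b}  FIRST[A]={a}  FIRST[B]={a}  FIRST[C]={b}
iter 2:
  C via C→S b: +{a}
  FIRST[S]={a,b}  FIRST[A]={a}  FIRST[B]={a}  FIRST[C]={a,b}
iter 3: done
  FIRST[S]={a,b}  FIRST[A]={a}  FIRST[B]={a}  FIRST[C]={a,b}

Compute FOLLOW by fixpoint:
FOLLOW(S) := {$}
round 1:
  C→S b: FOLLOW(S) ⊇ FIRST(b) = {b}; new: +{b}
  S→C C: FOLLOW(C) ⊇ FIRST(C) = {a,b}; new: +{a,b}
  S→C C: FOLLOW(C) ⊇ FOLLOW(S) ⊇ {$,b}; new: +{$}
  S→b A: FOLLOW(A) ⊇ FOLLOW(S) ⊇ {$,b}; new: +{$,b}
  S→b B: FOLLOW(B) ⊇ FOLLOW(S) ⊇ {$,b}; new: +{$,b}
  S: {$,b}  A: {$,b}  B: {$,b}  C: {$,a,b}
round 2: (stable)
  S: {$,b}  A: {$,b}  B: {$,b}  C: {$,a,b}

FOLLOW(C) = ["$", "a", "b"]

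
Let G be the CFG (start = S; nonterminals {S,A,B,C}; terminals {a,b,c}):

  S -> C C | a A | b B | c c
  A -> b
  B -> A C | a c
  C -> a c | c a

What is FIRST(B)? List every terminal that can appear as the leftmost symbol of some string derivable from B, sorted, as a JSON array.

FIRST sets, iterate to fixpoint:
[1]
  A via A→b: +{b}
  B via B→A C: +{b}
  B via B→a c: +{a}
  C via C→a c: +{a}
  C via C→c a: +{c}
  S via S→C C: +{a,c}
  S via S→b B: +{b}
  S: {a,b,c}  A: {b}  B: {a,b}  C: {a,c}
[2] (stable)
  S: {a,b,c}  A: {b}  B: {a,b}  C: {a,c}

FIRST(B) = ["a", "b"]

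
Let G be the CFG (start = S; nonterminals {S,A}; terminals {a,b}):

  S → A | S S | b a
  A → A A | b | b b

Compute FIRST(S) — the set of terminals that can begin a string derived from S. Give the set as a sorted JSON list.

FIRST sets, iterate to fixpoint:
pass 1:
  A via A→b: +{b}
  S via S→A: +{b}
  FIRST[S]={b}  FIRST[A]={b}
pass 2: (stable)
  FIRST[S]={b}  FIRST[A]={b}

FIRST(S) = ["b"]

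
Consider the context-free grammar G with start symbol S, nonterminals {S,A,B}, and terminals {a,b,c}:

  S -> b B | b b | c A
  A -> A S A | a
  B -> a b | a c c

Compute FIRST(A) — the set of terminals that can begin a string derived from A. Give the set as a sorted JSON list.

Compute FIRST by fixpoint:
[1]
  A via A→a: +{a}
  B via B→a b: +{a}
  S via S→b B: +{b}
  S via S→c A: +{c}
  FIRST[S]={b,c}  FIRST[A]={a}  FIRST[B]={a}
[2] (stable)
  FIRST[S]={b,c}  FIRST[A]={a}  FIRST[B]={a}

FIRST(A) = ["a"]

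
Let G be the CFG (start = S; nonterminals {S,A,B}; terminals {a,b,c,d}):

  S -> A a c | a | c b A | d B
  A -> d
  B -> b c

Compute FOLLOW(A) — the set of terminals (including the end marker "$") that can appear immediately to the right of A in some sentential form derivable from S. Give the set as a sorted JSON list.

Compute FIRST by fixpoint:
pass 1:
  A via A→d: +{d}
  B via B→b c: +{b}
  S via S→A a c: +{d}
  S via S→a: +{a}
  S via S→c b A: +{c}
  FIRST(S)={a,c,d}  FIRST(A)={d}  FIRST(B)={b}
pass 2: done
  FIRST(S)={a,c,d}  FIRST(A)={d}  FIRST(B)={b}

FOLLOW iteration:
FOLLOW(S) := {$}
iter 1:
  S→A a c: FOLLOW(A) ⊇ FIRST(a) = {a}; new: +{a}
  S→c b A: FOLLOW(A) ⊇ FOLLOW(S) ⊇ {$}; new: +{$}
  S→d B: FOLLOW(B) ⊇ FOLLOW(S) ⊇ {$}; new: +{$}
  FOLLOW[S]={$}  FOLLOW[A]={$,a}  FOLLOW[B]={$}
iter 2: done
  FOLLOW[S]={$}  FOLLOW[A]={$,a}  FOLLOW[B]={$}

FOLLOW(A) = ["$", "a"]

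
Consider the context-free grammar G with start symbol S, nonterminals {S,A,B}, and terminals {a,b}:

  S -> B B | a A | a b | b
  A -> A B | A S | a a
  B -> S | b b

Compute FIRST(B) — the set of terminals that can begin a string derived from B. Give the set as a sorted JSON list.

FIRST sets, iterate to fixpoint:
round 1:
  A via A→a a: +{a}
  B via B→b b: +{b}
  S via S→B B: +{b}
  S via S→a A: +{a}
  FIRST[S]={a,b}  FIRST[A]={a}  FIRST[B]={b}
round 2:
  B via B→S: +{a}
  FIRST[S]={a,b}  FIRST[A]={a}  FIRST[B]={a,b}
round 3: done
  FIRST[S]={a,b}  FIRST[A]={a}  FIRST[B]={a,b}

FIRST(B) = ["a", "b"]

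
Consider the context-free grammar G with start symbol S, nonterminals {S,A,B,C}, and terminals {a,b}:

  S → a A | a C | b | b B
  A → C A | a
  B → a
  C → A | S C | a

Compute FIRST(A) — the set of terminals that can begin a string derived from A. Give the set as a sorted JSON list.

FIRST iteration:
iter 1:
  A via A→a: +{a}
  B via B→a: +{a}
  C via C→A: +{a}
  S via S→a A: +{a}
  S via S→b: +{b}
  S: {a,b}  A: {a}  B: {a}  C: {a}
iter 2:
  C via C→S C: +{b}
  S: {a,b}  A: {a}  B: {a}  C: {a,b}
iter 3:
  A via A→C A: +{b}
  S: {a,b}  A: {a,b}  B: {a}  C: {a,b}
iter 4: (stable)
  S: {a,b}  A: {a,b}  B: {a}  C: {a,b}

FIRST(A) = ["a", "b"]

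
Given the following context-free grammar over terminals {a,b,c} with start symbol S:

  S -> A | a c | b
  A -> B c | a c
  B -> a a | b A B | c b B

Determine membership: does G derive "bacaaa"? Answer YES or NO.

CNF form of G:
  S -> B T0 | T1 T0 | b
  A -> B T0 | T1 T0
  B -> T0 X4 | T1 T1 | T2 X3
  T0 -> c
  T1 -> a
  T2 -> b
  X3 -> A B
  X4 -> T2 B

CYK fill:
  [0..0]={S,T2}  "b"  orig:{S}
  [1..1]={T1}  "a"  orig:{}
  [2..2]={T0}  "c"  orig:{}
  [3..3]={T1}  "a"  orig:{}
  [4..4]={T1}  "a"  orig:{}
  [5..5]={T1}  "a"  orig:{}
  [0..1]=∅  "ba"
  [1..2]={A,S}  "ac"
  [2..3]=∅  "ca"
  [3..4]={B}  "aa"
  [4..5]={B}  "aa"
  [0..2]=∅  "bac"
  [1..3]=∅  "aca"
  [2..4]=∅  "caa"
  [3..5]=∅  "aaa"
  [0..3]=∅  "baca"
  [1..4]={X3}  "acaa"  orig:{}
  [2..5]=∅  "caaa"
  [0..4]={B}  "bacaa"
  [1..5]=∅  "acaaa"
  [0..5]=∅  "bacaaa"

S ∉ T[0,5] ⇒ NO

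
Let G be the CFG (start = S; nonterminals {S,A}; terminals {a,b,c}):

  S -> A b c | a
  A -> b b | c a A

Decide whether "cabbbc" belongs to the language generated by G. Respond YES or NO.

CNF form of G:
  S -> A X4 | a
  A -> T0 T0 | T1 X3
  T0 -> b
  T1 -> c
  T2 -> a
  X3 -> T2 A
  X4 -> T0 T1

Fill CYK table bottom-up:
  cell(0,0) c: {T1}  orig:{}
  cell(1,1) a: {S,T2}  orig:{S}
  cell(2,2) b: {T0}  orig:{}
  cell(3,3) b: {T0}  orig:{}
  cell(4,4) b: {T0}  orig:{}
  cell(5,5) c: {T1}  orig:{}
  cell(0,1) ca: ∅
  cell(1,2) ab: ∅
  cell(2,3) bb: {A}
  cell(3,4) bb: {A}
  cell(4,5) bc: {X4}  orig:{}
  cell(0,2) cab: ∅
  cell(1,3) abb: {X3}  orig:{}
  cell(2,4) bbb: ∅
  cell(3,5) bbc: ∅
  cell(0,3) cabb: {A}
  cell(1,4) abbb: ∅
  cell(2,5) bbbc: {S}
  cell(0,4) cabbb: ∅
  cell(1,5) abbbc: ∅
  cell(0,5) cabbbc: {S}

S ∈ T[0,5] ⇒ YES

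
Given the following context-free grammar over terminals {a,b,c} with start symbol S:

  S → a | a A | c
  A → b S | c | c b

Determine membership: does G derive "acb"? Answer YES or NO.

Convert to CNF:
  S -> T2 A | a | c
  A -> T0 S | T1 T0 | c
  T0 -> b
  T1 -> c
  T2 -> a

CYK fill:
  cell(0,0) a: {S,T2}  orig:{S}
  cell(1,1) c: {A,S,T1}  orig:{A,S}
  cell(2,2) b: {T0}  orig:{}
  cell(0,1) ac: {S}
  cell(1,2) cb: {A}
  cell(0,2) acb: {S}

S ∈ T[0,2] ⇒ YES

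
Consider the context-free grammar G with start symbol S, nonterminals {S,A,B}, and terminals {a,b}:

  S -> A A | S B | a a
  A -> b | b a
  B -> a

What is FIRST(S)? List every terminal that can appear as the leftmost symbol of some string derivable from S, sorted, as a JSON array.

Compute FIRST by fixpoint:
pass 1:
  A via A→b: +{b}
  B via B→a: +{a}
  S via S→A A: +{b}
  S via S→a a: +{a}
  FIRST(S)={a,b}  FIRST(A)={b}  FIRST(B)={a}
pass 2: (no change)
  FIRST(S)={a,b}  FIRST(A)={b}  FIRST(B)={a}

FIRST(S) = ["a", "b"]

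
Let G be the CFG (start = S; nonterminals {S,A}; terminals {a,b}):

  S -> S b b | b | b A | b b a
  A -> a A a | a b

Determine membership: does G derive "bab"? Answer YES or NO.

Convert to CNF:
  S -> S X3 | T1 A | T1 X4 | b
  A -> T0 T1 | T0 X2
  T0 -> a
  T1 -> b
  X2 -> A T0
  X3 -> T1 T1
  X4 -> T1 T0

Fill CYK table bottom-up:
  [0..0]={S,T1}  "b"  orig:{S}
  [1..1]={T0}  "a"  orig:{}
  [2..2]={S,T1}  "b"  orig:{S}
  [0..1]={X4}  "ba"  orig:{}
  [1..2]={A}  "ab"
  [0..2]={S}  "bab"

S ∈ T[0,2] ⇒ YES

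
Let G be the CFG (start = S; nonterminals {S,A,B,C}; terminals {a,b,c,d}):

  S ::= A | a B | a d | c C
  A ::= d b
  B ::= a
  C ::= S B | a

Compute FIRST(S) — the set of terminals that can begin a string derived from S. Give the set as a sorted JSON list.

FIRST sets, iterate to fixpoint:
round 1:
  A via A→d b: +{d}
  B via B→a: +{a}
  C via C→a: +{a}
  S via S→A: +{d}
  S via S→a B: +{a}
  S via S→c C: +{c}
  S: {a,c,d}  A: {d}  B: {a}  C: {a}
round 2:
  C via C→S B: +{c,d}
  S: {a,c,d}  A: {d}  B: {a}  C: {a,c,d}
round 3: — fixpoint
  S: {a,c,d}  A: {d}  B: {a}  C: {a,c,d}

FIRST(S) = ["a", "c", "d"]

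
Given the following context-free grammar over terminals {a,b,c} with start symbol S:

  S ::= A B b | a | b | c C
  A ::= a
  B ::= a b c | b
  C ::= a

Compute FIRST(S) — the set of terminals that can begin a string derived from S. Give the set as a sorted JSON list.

FIRST iteration:
iter 1:
  A via A→a: +{a}
  B via B→a b c: +{a}
  B via B→b: +{b}
  C via C→a: +{a}
  S via S→A B b: +{a}
  S via S→b: +{b}
  S via S→c C: +{c}
  FIRST(S)={a,b,c}  FIRST(A)={a}  FIRST(B)={a,b}  FIRST(C)={a}
iter 2: (stable)
  FIRST(S)={a,b,c}  FIRST(A)={a}  FIRST(B)={a,b}  FIRST(C)={a}

FIRST(S) = ["a", "b", "c"]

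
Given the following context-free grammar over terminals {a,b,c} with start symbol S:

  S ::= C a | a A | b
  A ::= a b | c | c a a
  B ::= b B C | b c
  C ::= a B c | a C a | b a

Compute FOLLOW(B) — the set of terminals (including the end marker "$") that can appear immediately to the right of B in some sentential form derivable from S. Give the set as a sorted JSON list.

FIRST sets, iterate to fixpoint:
pass 1:
  A via A→a b: +{a}
  A via A→c: +{c}
  B via B→b B C: +{b}
  C via C→a B c: +{a}
  C via C→b a: +{b}
  S via S→C a: +{a,b}
  FIRST[S]={a,b}  FIRST[A]={a,c}  FIRST[B]={b}  FIRST[C]={a,b}
pass 2: — fixpoint
  FIRST[S]={a,b}  FIRST[A]={a,c}  FIRST[B]={b}  FIRST[C]={a,b}

FOLLOW sets:
seed FOLLOW(S) with $
pass 1:
  B→b B C: FOLLOW(B) ⊇ FIRST(C) = {a,b}; new: +{a,b}
  B→b B C: FOLLOW(C) ⊇ FOLLOW(B) ⊇ {a,b}; new: +{a,b}
  C→a B c: FOLLOW(B) ⊇ FIRST(c) = {c}; new: +{c}
  S→a A: FOLLOW(A) ⊇ FOLLOW(S) ⊇ {$}; new: +{$}
  FOLLOW(S)={$}  FOLLOW(A)={$}  FOLLOW(B)={a,b,c}  FOLLOW(C)={a,b}
pass 2:
  B→b B C: FOLLOW(C) ⊇ FOLLOW(B) ⊇ {a,b,c}; new: +{c}
  FOLLOW(S)={$}  FOLLOW(A)={$}  FOLLOW(B)={a,b,c}  FOLLOW(C)={a,b,c}
pass 3: — fixpoint
  FOLLOW(S)={$}  FOLLOW(A)={$}  FOLLOW(B)={a,b,c}  FOLLOW(C)={a,b,c}

FOLLOW(B) = ["a", "b", "c"]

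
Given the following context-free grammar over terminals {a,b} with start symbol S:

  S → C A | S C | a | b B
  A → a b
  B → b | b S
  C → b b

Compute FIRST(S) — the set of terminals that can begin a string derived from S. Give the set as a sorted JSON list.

Compute FIRST by fixpoint:
iter 1:
  A via A→a b: +{a}
  B via B→b: +{b}
  C via C→b b: +{b}
  S via S→C A: +{b}
  S via S→a: +{a}
  FIRST(S)={a,b}  FIRST(A)={a}  FIRST(B)={b}  FIRST(C)={b}
iter 2: done
  FIRST(S)={a,b}  FIRST(A)={a}  FIRST(B)={b}  FIRST(C)={b}

FIRST(S) = ["a", "b"]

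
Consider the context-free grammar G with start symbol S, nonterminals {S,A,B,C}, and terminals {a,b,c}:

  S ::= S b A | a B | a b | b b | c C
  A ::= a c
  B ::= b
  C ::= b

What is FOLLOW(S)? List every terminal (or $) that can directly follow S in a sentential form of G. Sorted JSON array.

Compute FIRST by fixpoint:
iter 1:
  A via A→a c: +{a}
  B via B→b: +{b}
  C via C→b: +{b}
  S via S→a B: +{a}
  S via S→b b: +{b}
  S via S→c C: +{c}
  FIRST[S]={a,b,c}  FIRST[A]={a}  FIRST[B]={b}  FIRST[C]={b}
iter 2: — fixpoint
  FIRST[S]={a,b,c}  FIRST[A]={a}  FIRST[B]={b}  FIRST[C]={b}

FOLLOW iteration:
seed FOLLOW(S) with $
pass 1:
  S→S b A: FOLLOW(S) ⊇ FIRST(b) = {b}; new: +{b}
  S→S b A: FOLLOW(A) ⊇ FOLLOW(S) ⊇ {$,b}; new: +{$,b}
  S→a B: FOLLOW(B) ⊇ FOLLOW(S) ⊇ {$,b}; new: +{$,b}
  S→c C: FOLLOW(C) ⊇ FOLLOW(S) ⊇ {$,b}; new: +{$,b}
  FOLLOW[S]={$,b}  FOLLOW[A]={$,b}  FOLLOW[B]={$,b}  FOLLOW[C]={$,b}
pass 2: (stable)
  FOLLOW[S]={$,b}  FOLLOW[A]={$,b}  FOLLOW[B]={$,b}  FOLLOW[C]={$,b}

FOLLOW(S) = ["$", "b"]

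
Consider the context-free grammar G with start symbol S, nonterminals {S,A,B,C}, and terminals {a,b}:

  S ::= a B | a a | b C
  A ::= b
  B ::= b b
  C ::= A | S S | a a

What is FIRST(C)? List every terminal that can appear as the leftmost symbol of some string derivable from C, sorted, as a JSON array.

FIRST sets, iterate to fixpoint:
pass 1:
  A via A→b: +{b}
  B via B→b b: +{b}
  C via C→A: +{b}
  C via C→a a: +{a}
  S via S→a B: +{a}
  S via S→b C: +{b}
  S: {a,b}  A: {b}  B: {b}  C: {a,b}
pass 2: — fixpoint
  S: {a,b}  A: {b}  B: {b}  C: {a,b}

FIRST(C) = ["a", "b"]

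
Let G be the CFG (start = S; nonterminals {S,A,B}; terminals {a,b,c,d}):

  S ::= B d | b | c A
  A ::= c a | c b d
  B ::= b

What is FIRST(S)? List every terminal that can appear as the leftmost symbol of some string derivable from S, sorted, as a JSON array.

FIRST iteration:
iter 1:
  A via A→c a: +{c}
  B via B→b: +{b}
  S via S→B d: +{b}
  S via S→c A: +{c}
  S: {b,c}  A: {c}  B: {b}
iter 2: — fixpoint
  S: {b,c}  A: {c}  B: {b}

FIRST(S) = ["b", "c"]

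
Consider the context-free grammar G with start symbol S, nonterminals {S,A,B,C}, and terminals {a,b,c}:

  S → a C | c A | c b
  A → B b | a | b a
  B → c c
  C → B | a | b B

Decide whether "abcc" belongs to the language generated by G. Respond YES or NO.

Convert to CNF:
  S -> T1 C | T2 A | T2 T0
  A -> B T0 | T0 T1 | a
  B -> T2 T2
  C -> T0 B | T2 T2 | a
  T0 -> b
  T1 -> a
  T2 -> c

CYK fill:
  cell(0,0) a: {A,C,T1}  orig:{A,C}
  cell(1,1) b: {T0}  orig:{}
  cell(2,2) c: {T2}  orig:{}
  cell(3,3) c: {T2}  orig:{}
  cell(0,1) ab: ∅
  cell(1,2) bc: ∅
  cell(2,3) cc: {B,C}
  cell(0,2) abc: ∅
  cell(1,3) bcc: {C}
  cell(0,3) abcc: {S}

S ∈ T[0,3] ⇒ YES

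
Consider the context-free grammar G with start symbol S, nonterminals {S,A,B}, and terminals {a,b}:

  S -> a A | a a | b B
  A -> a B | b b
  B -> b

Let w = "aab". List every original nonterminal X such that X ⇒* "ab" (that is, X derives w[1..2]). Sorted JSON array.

Convert to CNF:
  S -> T0 A | T0 T0 | T1 B
  A -> T0 B | T1 T1
  B -> b
  T0 -> a
  T1 -> b

CYK fill — only the sub-triangle for w[1..2]:
  T[1,1] 'a' = {T0}  orig:{}
  T[2,2] 'b' = {B,T1}  orig:{B}
  T[1,2] 'ab' = {A}

Original NTs in T[1,2] deriving "ab": ["A"]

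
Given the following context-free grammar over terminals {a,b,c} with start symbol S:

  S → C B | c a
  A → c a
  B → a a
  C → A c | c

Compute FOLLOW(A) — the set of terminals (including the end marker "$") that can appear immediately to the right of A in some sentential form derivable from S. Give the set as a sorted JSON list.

FIRST iteration:
[1]
  A via A→c a: +{c}
  B via B→a a: +{a}
  C via C→A c: +{c}
  S via S→C B: +{c}
  FIRST[S]={c}  FIRST[A]={c}  FIRST[B]={a}  FIRST[C]={c}
[2] done
  FIRST[S]={c}  FIRST[A]={c}  FIRST[B]={a}  FIRST[C]={c}

FOLLOW iteration:
FOLLOW(S) := {$}
round 1:
  C→A c: FOLLOW(A) ⊇ FIRST(c) = {c}; new: +{c}
  S→C B: FOLLOW(C) ⊇ FIRST(B) = {a}; new: +{a}
  S→C B: FOLLOW(B) ⊇ FOLLOW(S) ⊇ {$}; new: +{$}
  S: {$}  A: {c}  B: {$}  C: {a}
round 2: — fixpoint
  S: {$}  A: {c}  B: {$}  C: {a}

FOLLOW(A) = ["c"]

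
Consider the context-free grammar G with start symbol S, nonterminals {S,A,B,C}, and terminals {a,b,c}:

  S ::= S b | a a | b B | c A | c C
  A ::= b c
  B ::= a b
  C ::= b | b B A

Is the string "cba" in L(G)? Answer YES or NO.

CNF form of G:
  S -> S T0 | T0 B | T1 A | T1 C | T2 T2
  A -> T0 T1
  B -> T2 T0
  C -> T0 X3 | b
  T0 -> b
  T1 -> c
  T2 -> a
  X3 -> B A

CYK fill:
  [0..0]={T1}  "c"  orig:{}
  [1..1]={C,T0}  "b"  orig:{C}
  [2..2]={T2}  "a"  orig:{}
  [0..1]={S}  "cb"
  [1..2]=∅  "ba"
  [0..2]=∅  "cba"

S ∉ T[0,2] ⇒ NO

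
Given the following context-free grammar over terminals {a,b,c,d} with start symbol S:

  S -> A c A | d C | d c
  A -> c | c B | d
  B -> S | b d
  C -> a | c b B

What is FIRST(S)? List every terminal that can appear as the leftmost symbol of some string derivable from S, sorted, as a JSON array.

Compute FIRST by fixpoint:
round 1:
  A via A→c: +{c}
  A via A→d: +{d}
  B via B→b d: +{b}
  C via C→a: +{a}
  C via C→c b B: +{c}
  S via S→A c A: +{c,d}
  S: {c,d}  A: {c,d}  B: {b}  C: {a,c}
round 2:
  B via B→S: +{c,d}
  S: {c,d}  A: {c,d}  B: {b,c,d}  C: {a,c}
round 3: (no change)
  S: {c,d}  A: {c,d}  B: {b,c,d}  C: {a,c}

FIRST(S) = ["c", "d"]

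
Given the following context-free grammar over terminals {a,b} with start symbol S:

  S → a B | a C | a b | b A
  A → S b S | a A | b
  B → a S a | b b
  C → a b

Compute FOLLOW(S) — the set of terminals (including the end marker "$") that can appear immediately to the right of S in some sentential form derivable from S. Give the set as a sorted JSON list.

FIRST iteration:
iter 1:
  A via A→a A: +{a}
  A via A→b: +{b}
  B via B→a S a: +{a}
  B via B→b b: +{b}
  C via C→a b: +{a}
  S via S→a B: +{a}
  S via S→b A: +{b}
  FIRST(S)={a,b}  FIRST(A)={a,b}  FIRST(B)={a,b}  FIRST(C)={a}
iter 2: (no change)
  FIRST(S)={a,b}  FIRST(A)={a,b}  FIRST(B)={a,b}  FIRST(C)={a}

Compute FOLLOW by fixpoint:
initialize: $ ∈ FOLLOW(S)
iter 1:
  A→S b S: FOLLOW(S) ⊇ FIRST(b) = {b}; new: +{b}
  B→a S a: FOLLOW(S) ⊇ FIRST(a) = {a}; new: +{a}
  S→a B: FOLLOW(B) ⊇ FOLLOW(S) ⊇ {$,a,b}; new: +{$,a,b}
  S→a C: FOLLOW(C) ⊇ FOLLOW(S) ⊇ {$,a,b}; new: +{$,a,b}
  S→b A: FOLLOW(A) ⊇ FOLLOW(S) ⊇ {$,a,b}; new: +{$,a,b}
  FOLLOW[S]={$,a,b}  FOLLOW[A]={$,a,b}  FOLLOW[B]={$,a,b}  FOLLOW[C]={$,a,b}
iter 2: (stable)
  FOLLOW[S]={$,a,b}  FOLLOW[A]={$,a,b}  FOLLOW[B]={$,a,b}  FOLLOW[C]={$,a,b}

FOLLOW(S) = ["$", "a", "b"]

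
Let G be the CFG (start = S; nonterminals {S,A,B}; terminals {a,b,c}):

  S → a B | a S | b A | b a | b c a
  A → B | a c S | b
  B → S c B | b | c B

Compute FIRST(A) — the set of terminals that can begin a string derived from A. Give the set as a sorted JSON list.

FIRST sets, iterate to fixpoint:
pass 1:
  A via A→a c S: +{a}
  A via A→b: +{b}
  B via B→b: +{b}
  B via B→c B: +{c}
  S via S→a B: +{a}
  S via S→b A: +{b}
  FIRST(S)={a,b}  FIRST(A)={a,b}  FIRST(B)={b,c}
pass 2:
  A via A→B: +{c}
  B via B→S c B: +{a}
  FIRST(S)={a,b}  FIRST(A)={a,b,c}  FIRST(B)={a,b,c}
pass 3: done
  FIRST(S)={a,b}  FIRST(A)={a,b,c}  FIRST(B)={a,b,c}

FIRST(A) = ["a", "b", "c"]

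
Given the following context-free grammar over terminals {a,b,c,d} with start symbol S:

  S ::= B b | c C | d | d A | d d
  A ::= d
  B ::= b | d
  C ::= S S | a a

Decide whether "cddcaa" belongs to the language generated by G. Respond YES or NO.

CNF form of G:
  S -> B T1 | T2 C | T3 A | T3 T3 | d
  A -> d
  B -> b | d
  C -> S S | T0 T0
  T0 -> a
  T1 -> b
  T2 -> c
  T3 -> d

CYK fill:
  T[0,0] 'c' = {T2}  orig:{}
  T[1,1] 'd' = {A,B,S,T3}  orig:{A,B,S}
  T[2,2] 'd' = {A,B,S,T3}  orig:{A,B,S}
  T[3,3] 'c' = {T2}  orig:{}
  T[4,4] 'a' = {T0}  orig:{}
  T[5,5] 'a' = {T0}  orig:{}
  T[0,1] 'cd' = ∅
  T[1,2] 'dd' = {C,S}
  T[2,3] 'dc' = ∅
  T[3,4] 'ca' = ∅
  T[4,5] 'aa' = {C}
  T[0,2] 'cdd' = {S}
  T[1,3] 'ddc' = ∅
  T[2,4] 'dca' = ∅
  T[3,5] 'caa' = {S}
  T[0,3] 'cddc' = ∅
  T[1,4] 'ddca' = ∅
  T[2,5] 'dcaa' = {C}
  T[0,4] 'cddca' = ∅
  T[1,5] 'ddcaa' = {C}
  T[0,5] 'cddcaa' = {C,S}

S ∈ T[0,5] ⇒ YES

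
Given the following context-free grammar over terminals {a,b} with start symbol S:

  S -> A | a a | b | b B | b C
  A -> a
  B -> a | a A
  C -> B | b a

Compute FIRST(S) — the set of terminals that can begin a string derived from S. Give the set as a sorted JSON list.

Compute FIRST by fixpoint:
round 1:
  A via A→a: +{a}
  B via B→a: +{a}
  C via C→B: +{a}
  C via C→b a: +{b}
  S via S→A: +{a}
  S via S→b: +{b}
  S: {a,b}  A: {a}  B: {a}  C: {a,b}
round 2: (no change)
  S: {a,b}  A: {a}  B: {a}  C: {a,b}

FIRST(S) = ["a", "b"]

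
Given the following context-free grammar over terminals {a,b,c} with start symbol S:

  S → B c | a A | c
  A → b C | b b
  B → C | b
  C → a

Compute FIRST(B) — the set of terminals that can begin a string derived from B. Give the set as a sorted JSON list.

FIRST sets, iterate to fixpoint:
pass 1:
  A via A→b C: +{b}
  B via B→b: +{b}
  C via C→a: +{a}
  S via S→B c: +{b}
  S via S→a A: +{a}
  S via S→c: +{c}
  S: {a,b,c}  A: {b}  B: {b}  C: {a}
pass 2:
  B via B→C: +{a}
  S: {a,b,c}  A: {b}  B: {a,b}  C: {a}
pass 3: (stable)
  S: {a,b,c}  A: {b}  B: {a,b}  C: {a}

FIRST(B) = ["a", "b"]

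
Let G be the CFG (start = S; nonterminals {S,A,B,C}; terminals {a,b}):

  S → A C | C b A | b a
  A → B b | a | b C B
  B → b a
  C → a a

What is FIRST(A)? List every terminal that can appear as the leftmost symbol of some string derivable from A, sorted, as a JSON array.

FIRST iteration:
[1]
  A via A→a: +{a}
  A via A→b C B: +{b}
  B via B→b a: +{b}
  C via C→a a: +{a}
  S via S→A C: +{a,b}
  S: {a,b}  A: {a,b}  B: {b}  C: {a}
[2] (stable)
  S: {a,b}  A: {a,b}  B: {b}  C: {a}

FIRST(A) = ["a", "b"]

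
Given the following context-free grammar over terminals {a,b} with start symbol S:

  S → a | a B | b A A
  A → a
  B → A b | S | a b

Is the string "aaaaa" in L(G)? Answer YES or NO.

CNF form of G:
  S -> T0 X3 | T1 B | a
  A -> a
  B -> A T0 | T0 X2 | T1 B | T1 T0 | a
  T0 -> b
  T1 -> a
  X2 -> A A
  X3 -> A A

CYK fill:
  T[0,0] 'a' = {A,B,S,T1}  orig:{A,B,S}
  T[1,1] 'a' = {A,B,S,T1}  orig:{A,B,S}
  T[2,2] 'a' = {A,B,S,T1}  orig:{A,B,S}
  T[3,3] 'a' = {A,B,S,T1}  orig:{A,B,S}
  T[4,4] 'a' = {A,B,S,T1}  orig:{A,B,S}
  T[0,1] 'aa' = {B,S,X2,X3}  orig:{B,S}
  T[1,2] 'aa' = {B,S,X2,X3}  orig:{B,S}
  T[2,3] 'aa' = {B,S,X2,X3}  orig:{B,S}
  T[3,4] 'aa' = {B,S,X2,X3}  orig:{B,S}
  T[0,2] 'aaa' = {B,S}
  T[1,3] 'aaa' = {B,S}
  T[2,4] 'aaa' = {B,S}
  T[0,3] 'aaaa' = {B,S}
  T[1,4] 'aaaa' = {B,S}
  T[0,4] 'aaaaa' = {B,S}

S ∈ T[0,4] ⇒ YES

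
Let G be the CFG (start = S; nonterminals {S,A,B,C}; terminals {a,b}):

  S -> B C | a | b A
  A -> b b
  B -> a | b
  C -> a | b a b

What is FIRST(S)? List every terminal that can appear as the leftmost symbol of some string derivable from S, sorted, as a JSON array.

Compute FIRST by fixpoint:
iter 1:
  A via A→b b: +{b}
  B via B→a: +{a}
  B via B→b: +{b}
  C via C→a: +{a}
  C via C→b a b: +{b}
  S via S→B C: +{a,b}
  FIRST(S)={a,b}  FIRST(A)={b}  FIRST(B)={a,b}  FIRST(C)={a,b}
iter 2: done
  FIRST(S)={a,b}  FIRST(A)={b}  FIRST(B)={a,b}  FIRST(C)={a,b}

FIRST(S) = ["a", "b"]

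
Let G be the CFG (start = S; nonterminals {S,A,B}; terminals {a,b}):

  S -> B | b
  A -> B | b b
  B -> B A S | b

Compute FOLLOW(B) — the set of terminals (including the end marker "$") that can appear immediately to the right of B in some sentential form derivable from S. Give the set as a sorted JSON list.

FIRST iteration:
round 1:
  A via A→b b: +{b}
  B via B→b: +{b}
  S via S→B: +{b}
  FIRST(S)={b}  FIRST(A)={b}  FIRST(B)={b}
round 2: (no change)
  FIRST(S)={b}  FIRST(A)={b}  FIRST(B)={b}

Compute FOLLOW by fixpoint:
seed FOLLOW(S) with $
round 1:
  B→B A S: FOLLOW(B) ⊇ FIRST(A) = {b}; new: +{b}
  B→B A S: FOLLOW(A) ⊇ FIRST(S) = {b}; new: +{b}
  B→B A S: FOLLOW(S) ⊇ FOLLOW(B) ⊇ {b}; new: +{b}
  S→B: FOLLOW(B) ⊇ FOLLOW(S) ⊇ {$,b}; new: +{$}
  FOLLOW[S]={$,b}  FOLLOW[A]={b}  FOLLOW[B]={$,b}
round 2: done
  FOLLOW[S]={$,b}  FOLLOW[A]={b}  FOLLOW[B]={$,b}

FOLLOW(B) = ["$", "b"]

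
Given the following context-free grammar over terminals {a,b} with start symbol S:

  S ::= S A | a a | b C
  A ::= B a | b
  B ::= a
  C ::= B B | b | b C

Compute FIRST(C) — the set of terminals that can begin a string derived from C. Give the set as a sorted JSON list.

FIRST iteration:
round 1:
  A via A→b: +{b}
  B via B→a: +{a}
  C via C→B B: +{a}
  C via C→b: +{b}
  S via S→a a: +{a}
  S via S→b C: +{b}
  S: {a,b}  A: {b}  B: {a}  C: {a,b}
round 2:
  A via A→B a: +{a}
  S: {a,b}  A: {a,b}  B: {a}  C: {a,b}
round 3: — fixpoint
  S: {a,b}  A: {a,b}  B: {a}  C: {a,b}

FIRST(C) = ["a", "b"]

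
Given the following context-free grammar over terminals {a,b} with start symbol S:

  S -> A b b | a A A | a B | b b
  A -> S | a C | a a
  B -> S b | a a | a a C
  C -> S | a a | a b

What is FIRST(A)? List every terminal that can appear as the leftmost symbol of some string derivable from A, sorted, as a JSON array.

FIRST sets, iterate to fixpoint:
iter 1:
  A via A→a C: +{a}
  B via B→a a: +{a}
  C via C→a a: +{a}
  S via S→A b b: +{a}
  S via S→b b: +{b}
  S: {a,b}  A: {a}  B: {a}  C: {a}
iter 2:
  A via A→S: +{b}
  B via B→S b: +{b}
  C via C→S: +{b}
  S: {a,b}  A: {a,b}  B: {a,b}  C: {a,b}
iter 3: — fixpoint
  S: {a,b}  A: {a,b}  B: {a,b}  C: {a,b}

FIRST(A) = ["a", "b"]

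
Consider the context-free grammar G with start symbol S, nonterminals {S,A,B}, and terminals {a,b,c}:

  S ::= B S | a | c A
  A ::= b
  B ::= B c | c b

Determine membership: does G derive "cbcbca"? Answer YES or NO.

CNF form of G:
  S -> B S | T0 A | a
  A -> b
  B -> B T0 | T0 T1
  T0 -> c
  T1 -> b

CYK fill:
  cell(0,0) c: {T0}  orig:{}
  cell(1,1) b: {A,T1}  orig:{A}
  cell(2,2) c: {T0}  orig:{}
  cell(3,3) b: {A,T1}  orig:{A}
  cell(4,4) c: {T0}  orig:{}
  cell(5,5) a: {S}
  cell(0,1) cb: {B,S}
  cell(1,2) bc: ∅
  cell(2,3) cb: {B,S}
  cell(3,4) bc: ∅
  cell(4,5) ca: ∅
  cell(0,2) cbc: {B}
  cell(1,3) bcb: ∅
  cell(2,4) cbc: {B}
  cell(3,5) bca: ∅
  cell(0,3) cbcb: {S}
  cell(1,4) bcbc: ∅
  cell(2,5) cbca: {S}
  cell(0,4) cbcbc: ∅
  cell(1,5) bcbca: ∅
  cell(0,5) cbcbca: {S}

S ∈ T[0,5] ⇒ YES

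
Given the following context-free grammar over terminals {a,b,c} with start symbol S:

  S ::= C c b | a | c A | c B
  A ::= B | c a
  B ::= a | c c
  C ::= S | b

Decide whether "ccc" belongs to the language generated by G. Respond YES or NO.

Convert to CNF:
  S -> C X4 | T0 A | T0 B | a
  A -> T0 T0 | T0 T1 | a
  B -> T0 T0 | a
  C -> C X3 | T0 A | T0 B | a | b
  T0 -> c
  T1 -> a
  T2 -> b
  X3 -> T0 T2
  X4 -> T0 T2

CYK fill:
  T[0,0] 'c' = {T0}  orig:{}
  T[1,1] 'c' = {T0}  orig:{}
  T[2,2] 'c' = {T0}  orig:{}
  T[0,1] 'cc' = {A,B}
  T[1,2] 'cc' = {A,B}
  T[0,2] 'ccc' = {C,S}

S ∈ T[0,2] ⇒ YES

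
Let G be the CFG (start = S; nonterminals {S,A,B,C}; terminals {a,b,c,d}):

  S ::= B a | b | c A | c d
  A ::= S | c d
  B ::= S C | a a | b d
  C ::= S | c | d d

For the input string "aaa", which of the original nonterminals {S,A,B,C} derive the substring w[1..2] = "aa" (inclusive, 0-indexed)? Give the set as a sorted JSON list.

Convert to CNF:
  S -> B T0 | T1 A | T1 T2 | b
  A -> B T0 | T1 A | T1 T2 | b
  B -> S C | T0 T0 | T3 T2
  C -> B T0 | T1 A | T1 T2 | T2 T2 | b | c
  T0 -> a
  T1 -> c
  T2 -> d
  T3 -> b

CYK table (by increasing span), restricted to cells inside w[1..2]:
  cell(1,1) a: {T0}  orig:{}
  cell(2,2) a: {T0}  orig:{}
  cell(1,2) aa: {B}

Original NTs in T[1,2] deriving "aa": ["B"]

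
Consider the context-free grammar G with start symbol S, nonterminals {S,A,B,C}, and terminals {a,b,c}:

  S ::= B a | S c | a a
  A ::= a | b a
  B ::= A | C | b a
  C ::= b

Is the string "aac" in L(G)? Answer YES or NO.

CNF form of G:
  S -> B T1 | S T2 | T1 T1
  A -> T0 T1 | a
  B -> T0 T1 | a | b
  C -> b
  T0 -> b
  T1 -> a
  T2 -> c

Fill CYK table bottom-up:
  T[0,0] 'a' = {A,B,T1}  orig:{A,B}
  T[1,1] 'a' = {A,B,T1}  orig:{A,B}
  T[2,2] 'c' = {T2}  orig:{}
  T[0,1] 'aa' = {S}
  T[1,2] 'ac' = ∅
  T[0,2] 'aac' = {S}

S ∈ T[0,2] ⇒ YES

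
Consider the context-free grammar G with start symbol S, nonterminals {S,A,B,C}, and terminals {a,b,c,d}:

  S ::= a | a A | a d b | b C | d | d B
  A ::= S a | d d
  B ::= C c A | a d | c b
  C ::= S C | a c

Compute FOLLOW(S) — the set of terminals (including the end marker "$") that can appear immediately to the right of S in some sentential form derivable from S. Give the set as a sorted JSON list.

FIRST sets, iterate to fixpoint:
iter 1:
  A via A→d d: +{d}
  B via B→a d: +{a}
  B via B→c b: +{c}
  C via C→a c: +{a}
  S via S→a: +{a}
  S via S→b C: +{b}
  S via S→d: +{d}
  FIRST[S]={a,b,d}  FIRST[A]={d}  FIRST[B]={a,c}  FIRST[C]={a}
iter 2:
  A via A→S a: +{a,b}
  C via C→S C: +{b,d}
  FIRST[S]={a,b,d}  FIRST[A]={a,b,d}  FIRST[B]={a,c}  FIRST[C]={a,b,d}
iter 3:
  B via B→C c A: +{b,d}
  FIRST[S]={a,b,d}  FIRST[A]={a,b,d}  FIRST[B]={a,b,c,d}  FIRST[C]={a,b,d}
iter 4: (stable)
  FIRST[S]={a,b,d}  FIRST[A]={a,b,d}  FIRST[B]={a,b,c,d}  FIRST[C]={a,b,d}

FOLLOW sets:
FOLLOW(S) := {$}
round 1:
  A→S a: FOLLOW(S) ⊇ FIRST(a) = {a}; new: +{a}
  B→C c A: FOLLOW(C) ⊇ FIRST(c) = {c}; new: +{c}
  C→S C: FOLLOW(S) ⊇ FIRST(C) = {a,b,d}; new: +{b,d}
  S→a A: FOLLOW(A) ⊇ FOLLOW(S) ⊇ {$,a,b,d}; new: +{$,a,b,d}
  S→b C: FOLLOW(C) ⊇ FOLLOW(S) ⊇ {$,a,b,d}; new: +{$,a,b,d}
  S→d B: FOLLOW(B) ⊇ FOLLOW(S) ⊇ {$,a,b,d}; new: +{$,a,b,d}
  S: {$,a,b,d}  A: {$,a,b,d}  B: {$,a,b,d}  C: {$,a,b,c,d}
round 2: (stable)
  S: {$,a,b,d}  A: {$,a,b,d}  B: {$,a,b,d}  C: {$,a,b,c,d}

FOLLOW(S) = ["$", "a", "b", "d"]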